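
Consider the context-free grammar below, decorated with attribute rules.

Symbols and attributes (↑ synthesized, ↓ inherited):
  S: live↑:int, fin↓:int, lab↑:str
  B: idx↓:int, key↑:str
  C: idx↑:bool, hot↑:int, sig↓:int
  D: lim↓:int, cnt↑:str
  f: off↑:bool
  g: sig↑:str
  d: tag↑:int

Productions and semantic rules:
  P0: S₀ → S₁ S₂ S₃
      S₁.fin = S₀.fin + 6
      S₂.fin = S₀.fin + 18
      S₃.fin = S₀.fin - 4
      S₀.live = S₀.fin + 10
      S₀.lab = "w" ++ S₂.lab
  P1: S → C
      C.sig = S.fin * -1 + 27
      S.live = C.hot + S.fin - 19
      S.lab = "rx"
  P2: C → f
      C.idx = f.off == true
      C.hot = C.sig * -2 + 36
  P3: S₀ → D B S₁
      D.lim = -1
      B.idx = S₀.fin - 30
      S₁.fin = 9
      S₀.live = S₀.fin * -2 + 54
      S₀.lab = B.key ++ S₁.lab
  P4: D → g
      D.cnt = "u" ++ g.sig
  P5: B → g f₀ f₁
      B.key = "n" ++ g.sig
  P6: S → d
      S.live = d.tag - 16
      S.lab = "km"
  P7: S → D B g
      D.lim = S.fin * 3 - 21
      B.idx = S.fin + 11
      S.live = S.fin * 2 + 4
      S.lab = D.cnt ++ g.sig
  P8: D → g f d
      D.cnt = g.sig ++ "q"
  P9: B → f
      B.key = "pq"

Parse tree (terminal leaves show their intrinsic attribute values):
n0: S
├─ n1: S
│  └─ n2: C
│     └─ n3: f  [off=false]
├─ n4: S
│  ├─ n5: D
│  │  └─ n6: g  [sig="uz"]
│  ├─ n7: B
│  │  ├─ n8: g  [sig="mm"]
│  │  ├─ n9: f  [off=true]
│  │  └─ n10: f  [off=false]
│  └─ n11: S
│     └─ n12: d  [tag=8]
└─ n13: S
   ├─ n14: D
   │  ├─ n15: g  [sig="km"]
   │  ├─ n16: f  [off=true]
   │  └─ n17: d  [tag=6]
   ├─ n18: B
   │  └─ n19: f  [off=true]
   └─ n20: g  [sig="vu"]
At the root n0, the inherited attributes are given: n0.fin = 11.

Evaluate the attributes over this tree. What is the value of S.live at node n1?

14

1. n0.fin = 11  [given at root]
2. n1.fin = 17  [S₀.fin + 6]
3. n2.sig = 10  [S.fin * -1 + 27]
4. n3.off = false  [terminal]
5. n2.idx = false  [f.off == true]
6. n2.hot = 16  [C.sig * -2 + 36]
7. n1.live = 14  [C.hot + S.fin - 19]
8. n1.lab = "rx"  ["rx"]
9. n4.fin = 29  [S₀.fin + 18]
10. n5.lim = -1  [-1]
11. n6.sig = "uz"  [terminal]
12. n5.cnt = "uuz"  ["u" ++ g.sig]
13. n7.idx = -1  [S₀.fin - 30]
14. n8.sig = "mm"  [terminal]
15. n9.off = true  [terminal]
16. n10.off = false  [terminal]
17. n7.key = "nmm"  ["n" ++ g.sig]
18. n11.fin = 9  [9]
19. n12.tag = 8  [terminal]
20. n11.live = -8  [d.tag - 16]
21. n11.lab = "km"  ["km"]
22. n4.live = -4  [S₀.fin * -2 + 54]
23. n4.lab = "nmmkm"  [B.key ++ S₁.lab]
24. n13.fin = 7  [S₀.fin - 4]
25. n14.lim = 0  [S.fin * 3 - 21]
26. n15.sig = "km"  [terminal]
27. n16.off = true  [terminal]
28. n17.tag = 6  [terminal]
29. n14.cnt = "kmq"  [g.sig ++ "q"]
30. n18.idx = 18  [S.fin + 11]
31. n19.off = true  [terminal]
32. n18.key = "pq"  ["pq"]
33. n20.sig = "vu"  [terminal]
34. n13.live = 18  [S.fin * 2 + 4]
35. n13.lab = "kmqvu"  [D.cnt ++ g.sig]
36. n0.live = 21  [S₀.fin + 10]
37. n0.lab = "wnmmkm"  ["w" ++ S₂.lab]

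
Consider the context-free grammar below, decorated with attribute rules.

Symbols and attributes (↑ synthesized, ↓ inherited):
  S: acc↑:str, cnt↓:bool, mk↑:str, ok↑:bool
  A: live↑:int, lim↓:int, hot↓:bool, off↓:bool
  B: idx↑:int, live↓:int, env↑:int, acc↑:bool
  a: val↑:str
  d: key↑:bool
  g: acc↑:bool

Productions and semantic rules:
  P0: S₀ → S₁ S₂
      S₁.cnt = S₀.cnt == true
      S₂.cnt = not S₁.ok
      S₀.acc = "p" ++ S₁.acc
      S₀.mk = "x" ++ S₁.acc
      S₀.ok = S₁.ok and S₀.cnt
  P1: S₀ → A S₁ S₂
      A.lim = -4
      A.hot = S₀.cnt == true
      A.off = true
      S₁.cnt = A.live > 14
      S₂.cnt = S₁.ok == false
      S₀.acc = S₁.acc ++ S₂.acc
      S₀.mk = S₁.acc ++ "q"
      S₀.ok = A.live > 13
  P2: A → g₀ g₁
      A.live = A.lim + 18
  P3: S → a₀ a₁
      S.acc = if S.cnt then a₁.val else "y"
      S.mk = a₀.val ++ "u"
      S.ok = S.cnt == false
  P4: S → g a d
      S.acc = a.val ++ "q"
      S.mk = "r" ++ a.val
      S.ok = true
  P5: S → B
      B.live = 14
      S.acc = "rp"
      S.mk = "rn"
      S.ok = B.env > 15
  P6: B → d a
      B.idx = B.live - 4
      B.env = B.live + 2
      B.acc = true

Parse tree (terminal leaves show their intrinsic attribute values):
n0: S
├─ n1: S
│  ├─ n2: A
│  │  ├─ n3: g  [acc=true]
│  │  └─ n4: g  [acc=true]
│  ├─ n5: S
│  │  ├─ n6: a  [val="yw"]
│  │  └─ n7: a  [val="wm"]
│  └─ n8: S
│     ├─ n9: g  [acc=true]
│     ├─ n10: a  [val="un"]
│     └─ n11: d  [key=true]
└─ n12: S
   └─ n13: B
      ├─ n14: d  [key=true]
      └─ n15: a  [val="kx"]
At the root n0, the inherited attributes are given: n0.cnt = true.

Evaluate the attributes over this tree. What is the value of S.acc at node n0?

1. n0.cnt = true  [given at root]
2. n1.cnt = true  [S₀.cnt == true]
3. n2.lim = -4  [-4]
4. n2.hot = true  [S₀.cnt == true]
5. n2.off = true  [true]
6. n3.acc = true  [terminal]
7. n4.acc = true  [terminal]
8. n2.live = 14  [A.lim + 18]
9. n5.cnt = false  [A.live > 14]
10. n6.val = "yw"  [terminal]
11. n7.val = "wm"  [terminal]
12. n5.acc = "y"  [if S.cnt then a₁.val else "y"]
13. n5.mk = "ywu"  [a₀.val ++ "u"]
14. n5.ok = true  [S.cnt == false]
15. n8.cnt = false  [S₁.ok == false]
16. n9.acc = true  [terminal]
17. n10.val = "un"  [terminal]
18. n11.key = true  [terminal]
19. n8.acc = "unq"  [a.val ++ "q"]
20. n8.mk = "run"  ["r" ++ a.val]
21. n8.ok = true  [true]
22. n1.acc = "yunq"  [S₁.acc ++ S₂.acc]
23. n1.mk = "yq"  [S₁.acc ++ "q"]
24. n1.ok = true  [A.live > 13]
25. n12.cnt = false  [not S₁.ok]
26. n13.live = 14  [14]
27. n14.key = true  [terminal]
28. n15.val = "kx"  [terminal]
29. n13.idx = 10  [B.live - 4]
30. n13.env = 16  [B.live + 2]
31. n13.acc = true  [true]
32. n12.acc = "rp"  ["rp"]
33. n12.mk = "rn"  ["rn"]
34. n12.ok = true  [B.env > 15]
35. n0.acc = "pyunq"  ["p" ++ S₁.acc]
36. n0.mk = "xyunq"  ["x" ++ S₁.acc]
37. n0.ok = true  [S₁.ok and S₀.cnt]

"pyunq"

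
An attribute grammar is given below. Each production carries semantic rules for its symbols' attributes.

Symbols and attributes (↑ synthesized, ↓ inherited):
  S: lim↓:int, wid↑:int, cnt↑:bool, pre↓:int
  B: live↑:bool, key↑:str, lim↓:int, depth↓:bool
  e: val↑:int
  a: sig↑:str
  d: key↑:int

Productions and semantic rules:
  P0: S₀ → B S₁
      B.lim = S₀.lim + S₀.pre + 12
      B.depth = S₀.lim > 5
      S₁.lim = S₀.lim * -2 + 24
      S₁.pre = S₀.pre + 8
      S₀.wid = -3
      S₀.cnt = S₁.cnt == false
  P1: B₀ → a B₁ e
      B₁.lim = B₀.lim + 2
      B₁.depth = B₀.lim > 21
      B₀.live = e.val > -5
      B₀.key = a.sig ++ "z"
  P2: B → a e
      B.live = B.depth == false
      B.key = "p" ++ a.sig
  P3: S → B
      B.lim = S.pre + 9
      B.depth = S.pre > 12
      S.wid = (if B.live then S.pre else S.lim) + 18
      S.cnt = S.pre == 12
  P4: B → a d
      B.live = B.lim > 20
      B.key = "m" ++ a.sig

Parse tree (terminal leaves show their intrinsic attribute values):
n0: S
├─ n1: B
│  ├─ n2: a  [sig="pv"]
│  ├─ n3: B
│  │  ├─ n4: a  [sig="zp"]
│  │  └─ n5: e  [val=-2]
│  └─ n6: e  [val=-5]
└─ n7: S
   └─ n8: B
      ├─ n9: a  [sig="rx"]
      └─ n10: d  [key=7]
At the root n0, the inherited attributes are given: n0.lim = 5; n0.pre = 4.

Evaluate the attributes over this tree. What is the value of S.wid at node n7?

30

1. n0.lim = 5  [given at root]
2. n0.pre = 4  [given at root]
3. n1.lim = 21  [S₀.lim + S₀.pre + 12]
4. n1.depth = false  [S₀.lim > 5]
5. n2.sig = "pv"  [terminal]
6. n3.lim = 23  [B₀.lim + 2]
7. n3.depth = false  [B₀.lim > 21]
8. n4.sig = "zp"  [terminal]
9. n5.val = -2  [terminal]
10. n3.live = true  [B.depth == false]
11. n3.key = "pzp"  ["p" ++ a.sig]
12. n6.val = -5  [terminal]
13. n1.live = false  [e.val > -5]
14. n1.key = "pvz"  [a.sig ++ "z"]
15. n7.lim = 14  [S₀.lim * -2 + 24]
16. n7.pre = 12  [S₀.pre + 8]
17. n8.lim = 21  [S.pre + 9]
18. n8.depth = false  [S.pre > 12]
19. n9.sig = "rx"  [terminal]
20. n10.key = 7  [terminal]
21. n8.live = true  [B.lim > 20]
22. n8.key = "mrx"  ["m" ++ a.sig]
23. n7.wid = 30  [(if B.live then S.pre else S.lim) + 18]
24. n7.cnt = true  [S.pre == 12]
25. n0.wid = -3  [-3]
26. n0.cnt = false  [S₁.cnt == false]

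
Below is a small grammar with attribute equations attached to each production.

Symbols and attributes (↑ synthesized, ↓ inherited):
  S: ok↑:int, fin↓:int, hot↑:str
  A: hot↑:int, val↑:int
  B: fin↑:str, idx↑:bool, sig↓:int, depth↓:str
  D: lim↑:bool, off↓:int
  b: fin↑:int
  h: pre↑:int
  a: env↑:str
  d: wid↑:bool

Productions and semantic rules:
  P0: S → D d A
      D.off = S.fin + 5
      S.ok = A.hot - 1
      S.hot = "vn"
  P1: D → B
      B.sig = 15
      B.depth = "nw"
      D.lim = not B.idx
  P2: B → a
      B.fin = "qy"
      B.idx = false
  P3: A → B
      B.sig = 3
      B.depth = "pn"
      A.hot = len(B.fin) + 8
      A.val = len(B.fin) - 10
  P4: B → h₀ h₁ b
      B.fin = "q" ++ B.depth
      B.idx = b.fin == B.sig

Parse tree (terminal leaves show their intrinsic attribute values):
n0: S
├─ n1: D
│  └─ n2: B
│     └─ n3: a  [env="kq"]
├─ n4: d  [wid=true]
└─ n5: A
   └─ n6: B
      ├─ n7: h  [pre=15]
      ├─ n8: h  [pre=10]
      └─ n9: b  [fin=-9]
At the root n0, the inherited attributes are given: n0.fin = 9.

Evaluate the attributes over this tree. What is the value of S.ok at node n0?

1. n0.fin = 9  [given at root]
2. n1.off = 14  [S.fin + 5]
3. n2.sig = 15  [15]
4. n2.depth = "nw"  ["nw"]
5. n3.env = "kq"  [terminal]
6. n2.fin = "qy"  ["qy"]
7. n2.idx = false  [false]
8. n1.lim = true  [not B.idx]
9. n4.wid = true  [terminal]
10. n6.sig = 3  [3]
11. n6.depth = "pn"  ["pn"]
12. n7.pre = 15  [terminal]
13. n8.pre = 10  [terminal]
14. n9.fin = -9  [terminal]
15. n6.fin = "qpn"  ["q" ++ B.depth]
16. n6.idx = false  [b.fin == B.sig]
17. n5.hot = 11  [len(B.fin) + 8]
18. n5.val = -7  [len(B.fin) - 10]
19. n0.ok = 10  [A.hot - 1]
20. n0.hot = "vn"  ["vn"]

10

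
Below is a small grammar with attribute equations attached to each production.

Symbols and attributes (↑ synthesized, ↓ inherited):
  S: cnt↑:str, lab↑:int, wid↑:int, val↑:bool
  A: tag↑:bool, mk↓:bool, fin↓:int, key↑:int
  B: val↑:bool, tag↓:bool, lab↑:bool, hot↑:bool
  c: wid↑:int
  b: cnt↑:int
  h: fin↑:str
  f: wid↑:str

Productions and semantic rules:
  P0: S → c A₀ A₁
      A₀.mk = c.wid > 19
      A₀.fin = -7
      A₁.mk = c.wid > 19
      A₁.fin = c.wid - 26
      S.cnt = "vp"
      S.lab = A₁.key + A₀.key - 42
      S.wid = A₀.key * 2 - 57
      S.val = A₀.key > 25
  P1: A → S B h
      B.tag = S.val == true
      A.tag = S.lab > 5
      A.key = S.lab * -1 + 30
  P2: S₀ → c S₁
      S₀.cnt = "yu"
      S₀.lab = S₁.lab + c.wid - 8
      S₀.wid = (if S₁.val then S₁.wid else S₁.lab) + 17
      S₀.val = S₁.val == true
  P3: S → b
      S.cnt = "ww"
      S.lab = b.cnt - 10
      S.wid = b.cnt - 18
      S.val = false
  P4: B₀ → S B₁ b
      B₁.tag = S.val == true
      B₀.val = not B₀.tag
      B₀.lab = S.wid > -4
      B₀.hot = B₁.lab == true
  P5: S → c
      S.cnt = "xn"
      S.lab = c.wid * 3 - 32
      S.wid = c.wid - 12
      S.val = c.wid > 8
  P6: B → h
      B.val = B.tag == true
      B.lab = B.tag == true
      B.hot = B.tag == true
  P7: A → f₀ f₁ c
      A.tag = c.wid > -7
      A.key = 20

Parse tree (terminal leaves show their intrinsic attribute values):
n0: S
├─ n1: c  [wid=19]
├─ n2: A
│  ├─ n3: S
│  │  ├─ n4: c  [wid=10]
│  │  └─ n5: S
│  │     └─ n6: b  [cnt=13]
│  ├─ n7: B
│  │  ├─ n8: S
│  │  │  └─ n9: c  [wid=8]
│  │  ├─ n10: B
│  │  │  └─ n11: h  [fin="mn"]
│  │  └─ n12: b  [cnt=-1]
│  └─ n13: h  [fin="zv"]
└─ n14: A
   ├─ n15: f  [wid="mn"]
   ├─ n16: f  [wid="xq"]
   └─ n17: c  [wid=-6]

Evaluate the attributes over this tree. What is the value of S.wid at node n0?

-7

1. n1.wid = 19  [terminal]
2. n2.mk = false  [c.wid > 19]
3. n2.fin = -7  [-7]
4. n4.wid = 10  [terminal]
5. n6.cnt = 13  [terminal]
6. n5.cnt = "ww"  ["ww"]
7. n5.lab = 3  [b.cnt - 10]
8. n5.wid = -5  [b.cnt - 18]
9. n5.val = false  [false]
10. n3.cnt = "yu"  ["yu"]
11. n3.lab = 5  [S₁.lab + c.wid - 8]
12. n3.wid = 20  [(if S₁.val then S₁.wid else S₁.lab) + 17]
13. n3.val = false  [S₁.val == true]
14. n7.tag = false  [S.val == true]
15. n9.wid = 8  [terminal]
16. n8.cnt = "xn"  ["xn"]
17. n8.lab = -8  [c.wid * 3 - 32]
18. n8.wid = -4  [c.wid - 12]
19. n8.val = false  [c.wid > 8]
20. n10.tag = false  [S.val == true]
21. n11.fin = "mn"  [terminal]
22. n10.val = false  [B.tag == true]
23. n10.lab = false  [B.tag == true]
24. n10.hot = false  [B.tag == true]
25. n12.cnt = -1  [terminal]
26. n7.val = true  [not B₀.tag]
27. n7.lab = false  [S.wid > -4]
28. n7.hot = false  [B₁.lab == true]
29. n13.fin = "zv"  [terminal]
30. n2.tag = false  [S.lab > 5]
31. n2.key = 25  [S.lab * -1 + 30]
32. n14.mk = false  [c.wid > 19]
33. n14.fin = -7  [c.wid - 26]
34. n15.wid = "mn"  [terminal]
35. n16.wid = "xq"  [terminal]
36. n17.wid = -6  [terminal]
37. n14.tag = true  [c.wid > -7]
38. n14.key = 20  [20]
39. n0.cnt = "vp"  ["vp"]
40. n0.lab = 3  [A₁.key + A₀.key - 42]
41. n0.wid = -7  [A₀.key * 2 - 57]
42. n0.val = false  [A₀.key > 25]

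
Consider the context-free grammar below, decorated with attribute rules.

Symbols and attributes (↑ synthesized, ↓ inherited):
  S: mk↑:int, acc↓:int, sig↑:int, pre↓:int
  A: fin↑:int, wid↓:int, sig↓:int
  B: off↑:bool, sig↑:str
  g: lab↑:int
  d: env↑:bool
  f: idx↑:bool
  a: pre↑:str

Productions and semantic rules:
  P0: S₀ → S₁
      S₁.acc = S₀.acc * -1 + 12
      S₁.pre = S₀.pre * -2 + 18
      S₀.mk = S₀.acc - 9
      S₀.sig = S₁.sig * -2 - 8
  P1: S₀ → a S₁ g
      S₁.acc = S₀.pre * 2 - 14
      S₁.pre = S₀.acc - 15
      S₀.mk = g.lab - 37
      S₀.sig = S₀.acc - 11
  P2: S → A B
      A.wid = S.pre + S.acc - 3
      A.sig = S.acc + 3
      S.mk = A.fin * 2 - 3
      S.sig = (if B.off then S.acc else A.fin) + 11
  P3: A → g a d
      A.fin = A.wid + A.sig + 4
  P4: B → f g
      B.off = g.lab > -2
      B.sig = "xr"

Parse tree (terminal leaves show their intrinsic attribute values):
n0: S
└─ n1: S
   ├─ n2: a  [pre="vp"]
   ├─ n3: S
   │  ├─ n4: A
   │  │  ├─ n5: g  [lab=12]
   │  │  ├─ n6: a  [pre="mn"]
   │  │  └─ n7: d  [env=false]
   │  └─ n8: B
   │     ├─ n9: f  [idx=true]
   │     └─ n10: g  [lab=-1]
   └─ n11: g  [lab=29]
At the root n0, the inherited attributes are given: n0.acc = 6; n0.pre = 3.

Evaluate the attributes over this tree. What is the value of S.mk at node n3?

27

1. n0.acc = 6  [given at root]
2. n0.pre = 3  [given at root]
3. n1.acc = 6  [S₀.acc * -1 + 12]
4. n1.pre = 12  [S₀.pre * -2 + 18]
5. n2.pre = "vp"  [terminal]
6. n3.acc = 10  [S₀.pre * 2 - 14]
7. n3.pre = -9  [S₀.acc - 15]
8. n4.wid = -2  [S.pre + S.acc - 3]
9. n4.sig = 13  [S.acc + 3]
10. n5.lab = 12  [terminal]
11. n6.pre = "mn"  [terminal]
12. n7.env = false  [terminal]
13. n4.fin = 15  [A.wid + A.sig + 4]
14. n9.idx = true  [terminal]
15. n10.lab = -1  [terminal]
16. n8.off = true  [g.lab > -2]
17. n8.sig = "xr"  ["xr"]
18. n3.mk = 27  [A.fin * 2 - 3]
19. n3.sig = 21  [(if B.off then S.acc else A.fin) + 11]
20. n11.lab = 29  [terminal]
21. n1.mk = -8  [g.lab - 37]
22. n1.sig = -5  [S₀.acc - 11]
23. n0.mk = -3  [S₀.acc - 9]
24. n0.sig = 2  [S₁.sig * -2 - 8]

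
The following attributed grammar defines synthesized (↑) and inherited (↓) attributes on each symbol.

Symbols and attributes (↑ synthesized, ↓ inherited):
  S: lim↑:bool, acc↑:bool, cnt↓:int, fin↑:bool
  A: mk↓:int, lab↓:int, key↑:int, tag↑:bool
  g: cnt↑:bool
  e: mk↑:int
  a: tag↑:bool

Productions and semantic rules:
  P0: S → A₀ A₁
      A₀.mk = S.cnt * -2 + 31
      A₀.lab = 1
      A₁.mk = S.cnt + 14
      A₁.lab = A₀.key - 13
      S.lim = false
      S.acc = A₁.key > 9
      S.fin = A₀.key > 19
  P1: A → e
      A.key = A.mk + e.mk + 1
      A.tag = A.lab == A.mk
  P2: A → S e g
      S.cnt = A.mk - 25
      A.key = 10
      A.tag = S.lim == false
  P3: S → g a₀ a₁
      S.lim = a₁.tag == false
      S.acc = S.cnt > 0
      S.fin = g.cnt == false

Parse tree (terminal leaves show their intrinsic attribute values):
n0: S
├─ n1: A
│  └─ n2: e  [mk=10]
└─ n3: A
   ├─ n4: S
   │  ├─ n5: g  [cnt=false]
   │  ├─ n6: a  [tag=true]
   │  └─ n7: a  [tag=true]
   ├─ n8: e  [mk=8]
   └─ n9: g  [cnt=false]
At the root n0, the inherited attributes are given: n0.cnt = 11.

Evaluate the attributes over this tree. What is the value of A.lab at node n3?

7

1. n0.cnt = 11  [given at root]
2. n1.mk = 9  [S.cnt * -2 + 31]
3. n1.lab = 1  [1]
4. n2.mk = 10  [terminal]
5. n1.key = 20  [A.mk + e.mk + 1]
6. n1.tag = false  [A.lab == A.mk]
7. n3.mk = 25  [S.cnt + 14]
8. n3.lab = 7  [A₀.key - 13]
9. n4.cnt = 0  [A.mk - 25]
10. n5.cnt = false  [terminal]
11. n6.tag = true  [terminal]
12. n7.tag = true  [terminal]
13. n4.lim = false  [a₁.tag == false]
14. n4.acc = false  [S.cnt > 0]
15. n4.fin = true  [g.cnt == false]
16. n8.mk = 8  [terminal]
17. n9.cnt = false  [terminal]
18. n3.key = 10  [10]
19. n3.tag = true  [S.lim == false]
20. n0.lim = false  [false]
21. n0.acc = true  [A₁.key > 9]
22. n0.fin = true  [A₀.key > 19]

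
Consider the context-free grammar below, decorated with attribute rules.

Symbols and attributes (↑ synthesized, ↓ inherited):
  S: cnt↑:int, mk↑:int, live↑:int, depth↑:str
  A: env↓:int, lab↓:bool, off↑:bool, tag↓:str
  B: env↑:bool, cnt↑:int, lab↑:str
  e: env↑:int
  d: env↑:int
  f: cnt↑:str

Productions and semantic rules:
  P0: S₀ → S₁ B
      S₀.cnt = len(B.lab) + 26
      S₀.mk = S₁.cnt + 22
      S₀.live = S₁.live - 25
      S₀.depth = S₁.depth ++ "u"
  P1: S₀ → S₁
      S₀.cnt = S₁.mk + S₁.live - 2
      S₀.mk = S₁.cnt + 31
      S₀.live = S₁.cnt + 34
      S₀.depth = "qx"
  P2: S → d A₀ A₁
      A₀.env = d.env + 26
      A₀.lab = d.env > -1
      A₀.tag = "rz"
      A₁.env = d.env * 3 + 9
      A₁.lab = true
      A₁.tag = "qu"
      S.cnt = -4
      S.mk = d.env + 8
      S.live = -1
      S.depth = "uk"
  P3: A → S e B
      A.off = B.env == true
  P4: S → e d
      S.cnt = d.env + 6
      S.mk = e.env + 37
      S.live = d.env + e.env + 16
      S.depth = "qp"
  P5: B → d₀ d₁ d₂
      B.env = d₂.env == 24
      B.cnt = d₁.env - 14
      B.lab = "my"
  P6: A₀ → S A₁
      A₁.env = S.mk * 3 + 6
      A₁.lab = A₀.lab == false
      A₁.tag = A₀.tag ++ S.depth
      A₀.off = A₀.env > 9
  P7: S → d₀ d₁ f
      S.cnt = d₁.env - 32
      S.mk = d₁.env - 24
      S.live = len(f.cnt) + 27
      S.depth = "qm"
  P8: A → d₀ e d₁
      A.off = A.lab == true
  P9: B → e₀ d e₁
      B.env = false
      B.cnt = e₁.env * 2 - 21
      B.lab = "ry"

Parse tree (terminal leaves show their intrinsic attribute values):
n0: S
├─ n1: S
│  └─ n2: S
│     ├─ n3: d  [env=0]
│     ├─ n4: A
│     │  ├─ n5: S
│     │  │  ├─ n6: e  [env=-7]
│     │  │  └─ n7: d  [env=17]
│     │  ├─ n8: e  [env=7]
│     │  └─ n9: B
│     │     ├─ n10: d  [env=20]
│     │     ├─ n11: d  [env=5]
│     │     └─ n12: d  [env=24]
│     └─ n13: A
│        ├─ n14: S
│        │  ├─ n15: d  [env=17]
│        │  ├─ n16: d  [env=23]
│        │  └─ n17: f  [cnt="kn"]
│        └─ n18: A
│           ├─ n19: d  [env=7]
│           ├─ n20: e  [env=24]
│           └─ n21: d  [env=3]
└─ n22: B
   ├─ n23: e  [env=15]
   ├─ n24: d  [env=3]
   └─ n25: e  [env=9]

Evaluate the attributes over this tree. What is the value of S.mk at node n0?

1. n3.env = 0  [terminal]
2. n4.env = 26  [d.env + 26]
3. n4.lab = true  [d.env > -1]
4. n4.tag = "rz"  ["rz"]
5. n6.env = -7  [terminal]
6. n7.env = 17  [terminal]
7. n5.cnt = 23  [d.env + 6]
8. n5.mk = 30  [e.env + 37]
9. n5.live = 26  [d.env + e.env + 16]
10. n5.depth = "qp"  ["qp"]
11. n8.env = 7  [terminal]
12. n10.env = 20  [terminal]
13. n11.env = 5  [terminal]
14. n12.env = 24  [terminal]
15. n9.env = true  [d₂.env == 24]
16. n9.cnt = -9  [d₁.env - 14]
17. n9.lab = "my"  ["my"]
18. n4.off = true  [B.env == true]
19. n13.env = 9  [d.env * 3 + 9]
20. n13.lab = true  [true]
21. n13.tag = "qu"  ["qu"]
22. n15.env = 17  [terminal]
23. n16.env = 23  [terminal]
24. n17.cnt = "kn"  [terminal]
25. n14.cnt = -9  [d₁.env - 32]
26. n14.mk = -1  [d₁.env - 24]
27. n14.live = 29  [len(f.cnt) + 27]
28. n14.depth = "qm"  ["qm"]
29. n18.env = 3  [S.mk * 3 + 6]
30. n18.lab = false  [A₀.lab == false]
31. n18.tag = "quqm"  [A₀.tag ++ S.depth]
32. n19.env = 7  [terminal]
33. n20.env = 24  [terminal]
34. n21.env = 3  [terminal]
35. n18.off = false  [A.lab == true]
36. n13.off = false  [A₀.env > 9]
37. n2.cnt = -4  [-4]
38. n2.mk = 8  [d.env + 8]
39. n2.live = -1  [-1]
40. n2.depth = "uk"  ["uk"]
41. n1.cnt = 5  [S₁.mk + S₁.live - 2]
42. n1.mk = 27  [S₁.cnt + 31]
43. n1.live = 30  [S₁.cnt + 34]
44. n1.depth = "qx"  ["qx"]
45. n23.env = 15  [terminal]
46. n24.env = 3  [terminal]
47. n25.env = 9  [terminal]
48. n22.env = false  [false]
49. n22.cnt = -3  [e₁.env * 2 - 21]
50. n22.lab = "ry"  ["ry"]
51. n0.cnt = 28  [len(B.lab) + 26]
52. n0.mk = 27  [S₁.cnt + 22]
53. n0.live = 5  [S₁.live - 25]
54. n0.depth = "qxu"  [S₁.depth ++ "u"]

27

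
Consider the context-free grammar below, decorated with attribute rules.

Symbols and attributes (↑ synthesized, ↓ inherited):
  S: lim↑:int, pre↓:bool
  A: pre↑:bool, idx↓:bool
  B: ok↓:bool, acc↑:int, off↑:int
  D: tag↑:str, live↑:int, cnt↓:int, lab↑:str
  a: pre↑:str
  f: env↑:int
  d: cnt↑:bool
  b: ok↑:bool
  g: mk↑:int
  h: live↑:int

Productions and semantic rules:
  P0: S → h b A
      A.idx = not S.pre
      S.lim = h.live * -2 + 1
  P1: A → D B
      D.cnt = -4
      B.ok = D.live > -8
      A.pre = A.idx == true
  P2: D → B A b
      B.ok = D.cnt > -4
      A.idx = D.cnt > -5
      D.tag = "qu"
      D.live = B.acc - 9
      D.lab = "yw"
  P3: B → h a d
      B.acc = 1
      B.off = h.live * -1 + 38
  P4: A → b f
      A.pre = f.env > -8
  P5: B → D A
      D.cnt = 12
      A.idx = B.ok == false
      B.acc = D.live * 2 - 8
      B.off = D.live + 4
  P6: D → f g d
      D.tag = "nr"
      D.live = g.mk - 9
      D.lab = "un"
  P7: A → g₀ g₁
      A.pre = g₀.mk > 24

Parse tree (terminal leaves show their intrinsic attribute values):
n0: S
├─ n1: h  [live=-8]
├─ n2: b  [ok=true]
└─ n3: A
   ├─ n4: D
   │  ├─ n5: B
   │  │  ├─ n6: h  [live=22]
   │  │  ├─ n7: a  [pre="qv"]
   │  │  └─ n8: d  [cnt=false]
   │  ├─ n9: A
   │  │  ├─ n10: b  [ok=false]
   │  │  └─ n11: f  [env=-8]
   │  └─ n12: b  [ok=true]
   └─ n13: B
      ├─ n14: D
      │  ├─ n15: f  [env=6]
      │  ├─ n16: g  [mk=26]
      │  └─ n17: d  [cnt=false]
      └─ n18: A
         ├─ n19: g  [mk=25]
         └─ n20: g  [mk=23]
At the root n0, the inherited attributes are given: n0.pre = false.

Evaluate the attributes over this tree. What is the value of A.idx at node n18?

true

1. n0.pre = false  [given at root]
2. n1.live = -8  [terminal]
3. n2.ok = true  [terminal]
4. n3.idx = true  [not S.pre]
5. n4.cnt = -4  [-4]
6. n5.ok = false  [D.cnt > -4]
7. n6.live = 22  [terminal]
8. n7.pre = "qv"  [terminal]
9. n8.cnt = false  [terminal]
10. n5.acc = 1  [1]
11. n5.off = 16  [h.live * -1 + 38]
12. n9.idx = true  [D.cnt > -5]
13. n10.ok = false  [terminal]
14. n11.env = -8  [terminal]
15. n9.pre = false  [f.env > -8]
16. n12.ok = true  [terminal]
17. n4.tag = "qu"  ["qu"]
18. n4.live = -8  [B.acc - 9]
19. n4.lab = "yw"  ["yw"]
20. n13.ok = false  [D.live > -8]
21. n14.cnt = 12  [12]
22. n15.env = 6  [terminal]
23. n16.mk = 26  [terminal]
24. n17.cnt = false  [terminal]
25. n14.tag = "nr"  ["nr"]
26. n14.live = 17  [g.mk - 9]
27. n14.lab = "un"  ["un"]
28. n18.idx = true  [B.ok == false]
29. n19.mk = 25  [terminal]
30. n20.mk = 23  [terminal]
31. n18.pre = true  [g₀.mk > 24]
32. n13.acc = 26  [D.live * 2 - 8]
33. n13.off = 21  [D.live + 4]
34. n3.pre = true  [A.idx == true]
35. n0.lim = 17  [h.live * -2 + 1]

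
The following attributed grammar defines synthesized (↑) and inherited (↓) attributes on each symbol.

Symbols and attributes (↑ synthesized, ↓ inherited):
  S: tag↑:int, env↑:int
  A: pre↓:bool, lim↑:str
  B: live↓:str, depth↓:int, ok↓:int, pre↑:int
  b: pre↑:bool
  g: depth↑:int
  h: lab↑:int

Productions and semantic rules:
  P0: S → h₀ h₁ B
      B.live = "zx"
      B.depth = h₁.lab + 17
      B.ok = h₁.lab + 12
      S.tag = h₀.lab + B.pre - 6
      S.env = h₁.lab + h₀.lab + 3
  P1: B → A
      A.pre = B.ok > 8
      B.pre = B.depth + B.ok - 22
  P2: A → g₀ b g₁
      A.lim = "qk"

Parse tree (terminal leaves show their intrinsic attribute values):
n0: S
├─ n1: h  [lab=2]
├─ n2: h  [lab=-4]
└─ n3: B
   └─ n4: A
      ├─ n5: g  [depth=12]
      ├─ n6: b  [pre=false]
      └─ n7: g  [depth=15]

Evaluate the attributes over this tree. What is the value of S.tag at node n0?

-5

1. n1.lab = 2  [terminal]
2. n2.lab = -4  [terminal]
3. n3.live = "zx"  ["zx"]
4. n3.depth = 13  [h₁.lab + 17]
5. n3.ok = 8  [h₁.lab + 12]
6. n4.pre = false  [B.ok > 8]
7. n5.depth = 12  [terminal]
8. n6.pre = false  [terminal]
9. n7.depth = 15  [terminal]
10. n4.lim = "qk"  ["qk"]
11. n3.pre = -1  [B.depth + B.ok - 22]
12. n0.tag = -5  [h₀.lab + B.pre - 6]
13. n0.env = 1  [h₁.lab + h₀.lab + 3]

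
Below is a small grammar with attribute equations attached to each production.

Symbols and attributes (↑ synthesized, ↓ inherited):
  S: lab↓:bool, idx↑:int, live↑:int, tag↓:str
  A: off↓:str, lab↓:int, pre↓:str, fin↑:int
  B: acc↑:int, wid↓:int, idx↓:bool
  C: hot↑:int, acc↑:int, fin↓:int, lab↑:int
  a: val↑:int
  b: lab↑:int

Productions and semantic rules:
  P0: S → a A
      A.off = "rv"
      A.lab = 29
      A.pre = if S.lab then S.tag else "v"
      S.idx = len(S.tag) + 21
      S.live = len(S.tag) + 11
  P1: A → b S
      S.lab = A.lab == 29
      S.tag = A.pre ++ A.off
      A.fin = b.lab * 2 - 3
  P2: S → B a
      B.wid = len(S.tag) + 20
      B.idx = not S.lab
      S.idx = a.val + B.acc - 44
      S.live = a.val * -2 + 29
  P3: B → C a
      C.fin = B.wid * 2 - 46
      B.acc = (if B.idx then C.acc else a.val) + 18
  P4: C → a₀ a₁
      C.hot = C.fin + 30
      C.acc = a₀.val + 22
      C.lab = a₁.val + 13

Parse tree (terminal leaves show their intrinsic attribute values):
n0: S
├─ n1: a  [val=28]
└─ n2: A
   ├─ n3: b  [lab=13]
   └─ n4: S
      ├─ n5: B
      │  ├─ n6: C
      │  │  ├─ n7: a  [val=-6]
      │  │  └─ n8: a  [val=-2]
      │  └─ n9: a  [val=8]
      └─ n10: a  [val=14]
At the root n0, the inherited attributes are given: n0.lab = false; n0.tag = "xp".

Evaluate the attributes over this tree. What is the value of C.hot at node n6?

1. n0.lab = false  [given at root]
2. n0.tag = "xp"  [given at root]
3. n1.val = 28  [terminal]
4. n2.off = "rv"  ["rv"]
5. n2.lab = 29  [29]
6. n2.pre = "v"  [if S.lab then S.tag else "v"]
7. n3.lab = 13  [terminal]
8. n4.lab = true  [A.lab == 29]
9. n4.tag = "vrv"  [A.pre ++ A.off]
10. n5.wid = 23  [len(S.tag) + 20]
11. n5.idx = false  [not S.lab]
12. n6.fin = 0  [B.wid * 2 - 46]
13. n7.val = -6  [terminal]
14. n8.val = -2  [terminal]
15. n6.hot = 30  [C.fin + 30]
16. n6.acc = 16  [a₀.val + 22]
17. n6.lab = 11  [a₁.val + 13]
18. n9.val = 8  [terminal]
19. n5.acc = 26  [(if B.idx then C.acc else a.val) + 18]
20. n10.val = 14  [terminal]
21. n4.idx = -4  [a.val + B.acc - 44]
22. n4.live = 1  [a.val * -2 + 29]
23. n2.fin = 23  [b.lab * 2 - 3]
24. n0.idx = 23  [len(S.tag) + 21]
25. n0.live = 13  [len(S.tag) + 11]

30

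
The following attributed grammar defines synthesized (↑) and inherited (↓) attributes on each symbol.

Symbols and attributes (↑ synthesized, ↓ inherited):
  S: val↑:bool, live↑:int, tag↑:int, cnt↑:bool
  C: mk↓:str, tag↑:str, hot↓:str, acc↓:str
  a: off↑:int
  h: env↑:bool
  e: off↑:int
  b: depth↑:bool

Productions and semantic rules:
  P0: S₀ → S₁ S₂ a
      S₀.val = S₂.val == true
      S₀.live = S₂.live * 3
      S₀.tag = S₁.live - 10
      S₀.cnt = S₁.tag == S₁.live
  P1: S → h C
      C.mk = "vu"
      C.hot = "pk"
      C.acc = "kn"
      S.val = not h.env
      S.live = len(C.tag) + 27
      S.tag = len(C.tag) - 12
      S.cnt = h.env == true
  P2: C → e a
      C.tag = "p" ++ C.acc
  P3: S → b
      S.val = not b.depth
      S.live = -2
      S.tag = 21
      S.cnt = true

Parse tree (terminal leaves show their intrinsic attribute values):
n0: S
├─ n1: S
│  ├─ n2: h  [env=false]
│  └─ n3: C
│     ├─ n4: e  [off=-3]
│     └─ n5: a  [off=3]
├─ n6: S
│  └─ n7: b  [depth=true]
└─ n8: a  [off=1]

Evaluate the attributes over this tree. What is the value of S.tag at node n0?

20

1. n2.env = false  [terminal]
2. n3.mk = "vu"  ["vu"]
3. n3.hot = "pk"  ["pk"]
4. n3.acc = "kn"  ["kn"]
5. n4.off = -3  [terminal]
6. n5.off = 3  [terminal]
7. n3.tag = "pkn"  ["p" ++ C.acc]
8. n1.val = true  [not h.env]
9. n1.live = 30  [len(C.tag) + 27]
10. n1.tag = -9  [len(C.tag) - 12]
11. n1.cnt = false  [h.env == true]
12. n7.depth = true  [terminal]
13. n6.val = false  [not b.depth]
14. n6.live = -2  [-2]
15. n6.tag = 21  [21]
16. n6.cnt = true  [true]
17. n8.off = 1  [terminal]
18. n0.val = false  [S₂.val == true]
19. n0.live = -6  [S₂.live * 3]
20. n0.tag = 20  [S₁.live - 10]
21. n0.cnt = false  [S₁.tag == S₁.live]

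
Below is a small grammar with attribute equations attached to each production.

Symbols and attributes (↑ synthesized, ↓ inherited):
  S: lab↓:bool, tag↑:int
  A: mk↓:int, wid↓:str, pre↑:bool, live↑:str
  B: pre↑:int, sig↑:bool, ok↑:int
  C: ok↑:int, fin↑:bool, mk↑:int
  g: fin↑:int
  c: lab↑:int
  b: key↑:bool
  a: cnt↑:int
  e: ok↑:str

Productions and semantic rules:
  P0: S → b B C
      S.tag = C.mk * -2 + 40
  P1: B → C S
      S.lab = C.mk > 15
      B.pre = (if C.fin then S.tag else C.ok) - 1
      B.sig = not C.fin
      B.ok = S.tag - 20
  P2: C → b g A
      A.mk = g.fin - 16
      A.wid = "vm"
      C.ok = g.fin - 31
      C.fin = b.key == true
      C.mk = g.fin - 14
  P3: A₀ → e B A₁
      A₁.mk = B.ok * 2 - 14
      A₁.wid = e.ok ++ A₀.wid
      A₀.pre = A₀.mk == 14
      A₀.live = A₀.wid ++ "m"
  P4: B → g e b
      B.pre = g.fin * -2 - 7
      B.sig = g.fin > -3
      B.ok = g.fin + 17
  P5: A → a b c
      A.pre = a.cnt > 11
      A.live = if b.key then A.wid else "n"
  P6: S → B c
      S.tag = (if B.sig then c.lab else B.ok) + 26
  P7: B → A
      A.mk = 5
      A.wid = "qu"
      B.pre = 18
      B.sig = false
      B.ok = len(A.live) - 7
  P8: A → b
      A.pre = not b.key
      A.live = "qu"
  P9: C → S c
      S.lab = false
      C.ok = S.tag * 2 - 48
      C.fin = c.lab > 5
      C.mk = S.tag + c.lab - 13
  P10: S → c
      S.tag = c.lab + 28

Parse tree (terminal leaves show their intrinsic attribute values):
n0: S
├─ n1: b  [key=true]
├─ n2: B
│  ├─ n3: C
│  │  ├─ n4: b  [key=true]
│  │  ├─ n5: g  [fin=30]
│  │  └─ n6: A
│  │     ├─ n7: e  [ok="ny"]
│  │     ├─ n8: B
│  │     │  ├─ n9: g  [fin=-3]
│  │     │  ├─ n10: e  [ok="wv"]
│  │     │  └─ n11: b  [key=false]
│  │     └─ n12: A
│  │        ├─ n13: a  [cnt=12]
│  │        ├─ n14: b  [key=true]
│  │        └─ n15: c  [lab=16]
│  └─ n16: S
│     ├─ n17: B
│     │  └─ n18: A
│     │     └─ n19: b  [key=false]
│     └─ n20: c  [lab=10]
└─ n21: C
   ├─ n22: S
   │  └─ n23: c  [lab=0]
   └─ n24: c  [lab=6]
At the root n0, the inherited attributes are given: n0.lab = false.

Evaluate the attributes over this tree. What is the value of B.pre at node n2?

1. n0.lab = false  [given at root]
2. n1.key = true  [terminal]
3. n4.key = true  [terminal]
4. n5.fin = 30  [terminal]
5. n6.mk = 14  [g.fin - 16]
6. n6.wid = "vm"  ["vm"]
7. n7.ok = "ny"  [terminal]
8. n9.fin = -3  [terminal]
9. n10.ok = "wv"  [terminal]
10. n11.key = false  [terminal]
11. n8.pre = -1  [g.fin * -2 - 7]
12. n8.sig = false  [g.fin > -3]
13. n8.ok = 14  [g.fin + 17]
14. n12.mk = 14  [B.ok * 2 - 14]
15. n12.wid = "nyvm"  [e.ok ++ A₀.wid]
16. n13.cnt = 12  [terminal]
17. n14.key = true  [terminal]
18. n15.lab = 16  [terminal]
19. n12.pre = true  [a.cnt > 11]
20. n12.live = "nyvm"  [if b.key then A.wid else "n"]
21. n6.pre = true  [A₀.mk == 14]
22. n6.live = "vmm"  [A₀.wid ++ "m"]
23. n3.ok = -1  [g.fin - 31]
24. n3.fin = true  [b.key == true]
25. n3.mk = 16  [g.fin - 14]
26. n16.lab = true  [C.mk > 15]
27. n18.mk = 5  [5]
28. n18.wid = "qu"  ["qu"]
29. n19.key = false  [terminal]
30. n18.pre = true  [not b.key]
31. n18.live = "qu"  ["qu"]
32. n17.pre = 18  [18]
33. n17.sig = false  [false]
34. n17.ok = -5  [len(A.live) - 7]
35. n20.lab = 10  [terminal]
36. n16.tag = 21  [(if B.sig then c.lab else B.ok) + 26]
37. n2.pre = 20  [(if C.fin then S.tag else C.ok) - 1]
38. n2.sig = false  [not C.fin]
39. n2.ok = 1  [S.tag - 20]
40. n22.lab = false  [false]
41. n23.lab = 0  [terminal]
42. n22.tag = 28  [c.lab + 28]
43. n24.lab = 6  [terminal]
44. n21.ok = 8  [S.tag * 2 - 48]
45. n21.fin = true  [c.lab > 5]
46. n21.mk = 21  [S.tag + c.lab - 13]
47. n0.tag = -2  [C.mk * -2 + 40]

20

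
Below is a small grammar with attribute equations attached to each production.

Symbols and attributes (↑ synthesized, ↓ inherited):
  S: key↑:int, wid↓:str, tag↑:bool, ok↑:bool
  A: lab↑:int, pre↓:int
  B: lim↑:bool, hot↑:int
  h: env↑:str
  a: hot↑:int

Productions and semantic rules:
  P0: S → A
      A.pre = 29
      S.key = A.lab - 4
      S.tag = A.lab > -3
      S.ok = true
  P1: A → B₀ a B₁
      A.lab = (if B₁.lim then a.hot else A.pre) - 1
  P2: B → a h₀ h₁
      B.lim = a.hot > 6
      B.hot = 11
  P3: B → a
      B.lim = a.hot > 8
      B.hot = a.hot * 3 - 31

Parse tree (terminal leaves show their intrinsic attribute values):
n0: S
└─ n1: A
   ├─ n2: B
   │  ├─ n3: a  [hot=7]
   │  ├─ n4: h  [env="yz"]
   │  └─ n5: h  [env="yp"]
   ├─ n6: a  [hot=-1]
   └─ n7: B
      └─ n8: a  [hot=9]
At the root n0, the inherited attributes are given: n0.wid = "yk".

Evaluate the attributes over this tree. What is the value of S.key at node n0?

-6

1. n0.wid = "yk"  [given at root]
2. n1.pre = 29  [29]
3. n3.hot = 7  [terminal]
4. n4.env = "yz"  [terminal]
5. n5.env = "yp"  [terminal]
6. n2.lim = true  [a.hot > 6]
7. n2.hot = 11  [11]
8. n6.hot = -1  [terminal]
9. n8.hot = 9  [terminal]
10. n7.lim = true  [a.hot > 8]
11. n7.hot = -4  [a.hot * 3 - 31]
12. n1.lab = -2  [(if B₁.lim then a.hot else A.pre) - 1]
13. n0.key = -6  [A.lab - 4]
14. n0.tag = true  [A.lab > -3]
15. n0.ok = true  [true]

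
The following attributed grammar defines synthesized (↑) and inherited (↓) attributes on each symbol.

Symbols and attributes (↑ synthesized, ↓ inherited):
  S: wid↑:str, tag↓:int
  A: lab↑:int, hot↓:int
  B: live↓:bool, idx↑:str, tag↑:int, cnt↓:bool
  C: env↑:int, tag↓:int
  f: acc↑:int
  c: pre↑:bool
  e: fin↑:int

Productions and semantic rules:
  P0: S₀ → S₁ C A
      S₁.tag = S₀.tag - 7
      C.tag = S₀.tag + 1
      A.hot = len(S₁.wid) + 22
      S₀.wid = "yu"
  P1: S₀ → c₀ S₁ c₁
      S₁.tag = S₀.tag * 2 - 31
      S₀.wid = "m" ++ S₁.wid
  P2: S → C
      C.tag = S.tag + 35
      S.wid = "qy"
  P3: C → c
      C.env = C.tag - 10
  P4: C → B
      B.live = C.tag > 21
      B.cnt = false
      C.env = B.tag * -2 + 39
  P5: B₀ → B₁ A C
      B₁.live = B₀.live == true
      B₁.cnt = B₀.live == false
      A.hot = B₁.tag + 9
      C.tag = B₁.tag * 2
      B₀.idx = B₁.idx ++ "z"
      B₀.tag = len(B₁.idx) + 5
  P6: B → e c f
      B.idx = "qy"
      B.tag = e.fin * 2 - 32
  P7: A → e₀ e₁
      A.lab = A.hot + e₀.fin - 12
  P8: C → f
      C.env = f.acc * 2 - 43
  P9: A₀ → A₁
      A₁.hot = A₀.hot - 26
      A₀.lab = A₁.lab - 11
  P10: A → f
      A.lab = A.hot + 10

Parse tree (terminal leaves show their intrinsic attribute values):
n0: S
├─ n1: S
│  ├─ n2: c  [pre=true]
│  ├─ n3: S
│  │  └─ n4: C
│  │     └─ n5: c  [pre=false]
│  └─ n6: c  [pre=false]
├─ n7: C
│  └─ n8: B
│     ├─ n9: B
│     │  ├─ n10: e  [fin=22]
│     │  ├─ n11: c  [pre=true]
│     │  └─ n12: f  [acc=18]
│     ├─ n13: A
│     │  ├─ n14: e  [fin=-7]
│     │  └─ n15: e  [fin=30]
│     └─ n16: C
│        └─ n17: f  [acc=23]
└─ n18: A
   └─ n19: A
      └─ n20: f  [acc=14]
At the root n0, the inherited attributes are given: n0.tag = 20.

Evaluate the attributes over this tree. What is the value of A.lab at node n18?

-2

1. n0.tag = 20  [given at root]
2. n1.tag = 13  [S₀.tag - 7]
3. n2.pre = true  [terminal]
4. n3.tag = -5  [S₀.tag * 2 - 31]
5. n4.tag = 30  [S.tag + 35]
6. n5.pre = false  [terminal]
7. n4.env = 20  [C.tag - 10]
8. n3.wid = "qy"  ["qy"]
9. n6.pre = false  [terminal]
10. n1.wid = "mqy"  ["m" ++ S₁.wid]
11. n7.tag = 21  [S₀.tag + 1]
12. n8.live = false  [C.tag > 21]
13. n8.cnt = false  [false]
14. n9.live = false  [B₀.live == true]
15. n9.cnt = true  [B₀.live == false]
16. n10.fin = 22  [terminal]
17. n11.pre = true  [terminal]
18. n12.acc = 18  [terminal]
19. n9.idx = "qy"  ["qy"]
20. n9.tag = 12  [e.fin * 2 - 32]
21. n13.hot = 21  [B₁.tag + 9]
22. n14.fin = -7  [terminal]
23. n15.fin = 30  [terminal]
24. n13.lab = 2  [A.hot + e₀.fin - 12]
25. n16.tag = 24  [B₁.tag * 2]
26. n17.acc = 23  [terminal]
27. n16.env = 3  [f.acc * 2 - 43]
28. n8.idx = "qyz"  [B₁.idx ++ "z"]
29. n8.tag = 7  [len(B₁.idx) + 5]
30. n7.env = 25  [B.tag * -2 + 39]
31. n18.hot = 25  [len(S₁.wid) + 22]
32. n19.hot = -1  [A₀.hot - 26]
33. n20.acc = 14  [terminal]
34. n19.lab = 9  [A.hot + 10]
35. n18.lab = -2  [A₁.lab - 11]
36. n0.wid = "yu"  ["yu"]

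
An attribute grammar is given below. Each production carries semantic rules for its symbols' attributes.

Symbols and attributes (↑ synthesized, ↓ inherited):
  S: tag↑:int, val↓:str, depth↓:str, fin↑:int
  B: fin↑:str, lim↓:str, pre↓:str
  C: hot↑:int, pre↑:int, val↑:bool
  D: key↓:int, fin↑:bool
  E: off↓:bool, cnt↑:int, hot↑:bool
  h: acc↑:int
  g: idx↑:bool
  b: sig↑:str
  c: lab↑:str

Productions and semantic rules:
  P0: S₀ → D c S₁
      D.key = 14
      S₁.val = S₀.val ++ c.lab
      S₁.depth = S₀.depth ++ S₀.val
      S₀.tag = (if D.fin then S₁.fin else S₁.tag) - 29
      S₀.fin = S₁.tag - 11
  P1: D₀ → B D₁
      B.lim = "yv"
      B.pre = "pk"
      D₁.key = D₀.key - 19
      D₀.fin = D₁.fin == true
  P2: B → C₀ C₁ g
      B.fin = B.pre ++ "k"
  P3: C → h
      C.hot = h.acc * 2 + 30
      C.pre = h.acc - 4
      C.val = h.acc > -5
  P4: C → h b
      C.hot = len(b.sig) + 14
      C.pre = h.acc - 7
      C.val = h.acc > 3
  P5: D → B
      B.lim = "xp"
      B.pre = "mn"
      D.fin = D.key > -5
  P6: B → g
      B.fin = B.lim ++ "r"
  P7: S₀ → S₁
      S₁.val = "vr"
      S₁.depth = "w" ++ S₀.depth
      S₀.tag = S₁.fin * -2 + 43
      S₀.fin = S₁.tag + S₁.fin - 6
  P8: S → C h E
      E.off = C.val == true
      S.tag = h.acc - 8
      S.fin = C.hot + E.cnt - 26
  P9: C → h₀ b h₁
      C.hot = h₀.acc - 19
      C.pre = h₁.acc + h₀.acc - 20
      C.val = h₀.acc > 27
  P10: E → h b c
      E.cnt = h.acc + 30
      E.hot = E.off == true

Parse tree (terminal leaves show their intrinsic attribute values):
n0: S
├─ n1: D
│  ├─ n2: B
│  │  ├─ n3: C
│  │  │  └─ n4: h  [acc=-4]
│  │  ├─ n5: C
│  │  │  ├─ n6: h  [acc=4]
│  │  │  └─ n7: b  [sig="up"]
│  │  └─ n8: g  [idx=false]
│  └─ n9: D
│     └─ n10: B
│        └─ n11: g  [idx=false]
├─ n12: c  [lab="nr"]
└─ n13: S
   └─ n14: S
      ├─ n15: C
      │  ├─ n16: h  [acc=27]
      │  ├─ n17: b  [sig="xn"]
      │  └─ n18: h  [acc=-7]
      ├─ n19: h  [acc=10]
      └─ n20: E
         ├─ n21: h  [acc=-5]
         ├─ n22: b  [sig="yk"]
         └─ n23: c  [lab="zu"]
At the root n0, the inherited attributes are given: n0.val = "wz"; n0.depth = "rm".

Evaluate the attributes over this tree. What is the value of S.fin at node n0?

18

1. n0.val = "wz"  [given at root]
2. n0.depth = "rm"  [given at root]
3. n1.key = 14  [14]
4. n2.lim = "yv"  ["yv"]
5. n2.pre = "pk"  ["pk"]
6. n4.acc = -4  [terminal]
7. n3.hot = 22  [h.acc * 2 + 30]
8. n3.pre = -8  [h.acc - 4]
9. n3.val = true  [h.acc > -5]
10. n6.acc = 4  [terminal]
11. n7.sig = "up"  [terminal]
12. n5.hot = 16  [len(b.sig) + 14]
13. n5.pre = -3  [h.acc - 7]
14. n5.val = true  [h.acc > 3]
15. n8.idx = false  [terminal]
16. n2.fin = "pkk"  [B.pre ++ "k"]
17. n9.key = -5  [D₀.key - 19]
18. n10.lim = "xp"  ["xp"]
19. n10.pre = "mn"  ["mn"]
20. n11.idx = false  [terminal]
21. n10.fin = "xpr"  [B.lim ++ "r"]
22. n9.fin = false  [D.key > -5]
23. n1.fin = false  [D₁.fin == true]
24. n12.lab = "nr"  [terminal]
25. n13.val = "wznr"  [S₀.val ++ c.lab]
26. n13.depth = "rmwz"  [S₀.depth ++ S₀.val]
27. n14.val = "vr"  ["vr"]
28. n14.depth = "wrmwz"  ["w" ++ S₀.depth]
29. n16.acc = 27  [terminal]
30. n17.sig = "xn"  [terminal]
31. n18.acc = -7  [terminal]
32. n15.hot = 8  [h₀.acc - 19]
33. n15.pre = 0  [h₁.acc + h₀.acc - 20]
34. n15.val = false  [h₀.acc > 27]
35. n19.acc = 10  [terminal]
36. n20.off = false  [C.val == true]
37. n21.acc = -5  [terminal]
38. n22.sig = "yk"  [terminal]
39. n23.lab = "zu"  [terminal]
40. n20.cnt = 25  [h.acc + 30]
41. n20.hot = false  [E.off == true]
42. n14.tag = 2  [h.acc - 8]
43. n14.fin = 7  [C.hot + E.cnt - 26]
44. n13.tag = 29  [S₁.fin * -2 + 43]
45. n13.fin = 3  [S₁.tag + S₁.fin - 6]
46. n0.tag = 0  [(if D.fin then S₁.fin else S₁.tag) - 29]
47. n0.fin = 18  [S₁.tag - 11]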